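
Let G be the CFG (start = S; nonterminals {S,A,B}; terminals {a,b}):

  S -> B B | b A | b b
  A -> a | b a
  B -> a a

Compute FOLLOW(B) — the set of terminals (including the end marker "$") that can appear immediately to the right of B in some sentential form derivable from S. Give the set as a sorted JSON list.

FIRST iteration:
round 1:
  A via A→a: +{a}
  A via A→b a: +{b}
  B via B→a a: +{a}
  S via S→B B: +{a}
  S via S→b A: +{b}
  FIRST(S)={a,b}  FIRST(A)={a,b}  FIRST(B)={a}
round 2: (no change)
  FIRST(S)={a,b}  FIRST(A)={a,b}  FIRST(B)={a}

FOLLOW iteration:
FOLLOW(S) := {$}
round 1:
  S→B B: FOLLOW(B) ⊇ FIRST(B) = {a}; new: +{a}
  S→B B: FOLLOW(B) ⊇ FOLLOW(S) ⊇ {$}; new: +{$}
  S→b A: FOLLOW(A) ⊇ FOLLOW(S) ⊇ {$}; new: +{$}
  FOLLOW(S)={$}  FOLLOW(A)={$}  FOLLOW(B)={$,a}
round 2: (stable)
  FOLLOW(S)={$}  FOLLOW(A)={$}  FOLLOW(B)={$,a}

FOLLOW(B) = ["$", "a"]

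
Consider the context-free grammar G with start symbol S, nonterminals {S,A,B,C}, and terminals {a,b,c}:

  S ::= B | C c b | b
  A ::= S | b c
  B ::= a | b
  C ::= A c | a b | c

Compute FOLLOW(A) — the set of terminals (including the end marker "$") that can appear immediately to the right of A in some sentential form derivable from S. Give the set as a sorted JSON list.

Compute FIRST by fixpoint:
iter 1:
  A via A→b c: +{b}
  B via B→a: +{a}
  B via B→b: +{b}
  C via C→A c: +{b}
  C via C→a b: +{a}
  C via C→c: +{c}
  S via S→B: +{a,b}
  S via S→C c b: +{c}
  FIRST[S]={a,b,c}  FIRST[A]={b}  FIRST[B]={a,b}  FIRST[C]={a,b,c}
iter 2:
  A via A→S: +{a,c}
  FIRST[S]={a,b,c}  FIRST[A]={a,b,c}  FIRST[B]={a,b}  FIRST[C]={a,b,c}
iter 3: (no change)
  FIRST[S]={a,b,c}  FIRST[A]={a,b,c}  FIRST[B]={a,b}  FIRST[C]={a,b,c}

Compute FOLLOW by fixpoint:
FOLLOW(S) := {$}
[1]
  C→A c: FOLLOW(A) ⊇ FIRST(c) = {c}; new: +{c}
  S→B: FOLLOW(B) ⊇ FOLLOW(S) ⊇ {$}; new: +{$}
  S→C c b: FOLLOW(C) ⊇ FIRST(c) = {c}; new: +{c}
  FOLLOW[S]={$}  FOLLOW[A]={c}  FOLLOW[B]={$}  FOLLOW[C]={c}
[2]
  A→S: FOLLOW(S) ⊇ FOLLOW(A) ⊇ {c}; new: +{c}
  S→B: FOLLOW(B) ⊇ FOLLOW(S) ⊇ {$,c}; new: +{c}
  FOLLOW[S]={$,c}  FOLLOW[A]={c}  FOLLOW[B]={$,c}  FOLLOW[C]={c}
[3] — fixpoint
  FOLLOW[S]={$,c}  FOLLOW[A]={c}  FOLLOW[B]={$,c}  FOLLOW[C]={c}

FOLLOW(A) = ["c"]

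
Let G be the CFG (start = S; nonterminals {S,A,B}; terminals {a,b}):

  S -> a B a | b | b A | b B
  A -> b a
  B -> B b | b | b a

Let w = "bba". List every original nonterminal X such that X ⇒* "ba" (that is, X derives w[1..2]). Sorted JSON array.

CNF form of G:
  S -> T0 A | T0 B | T1 X2 | b
  A -> T0 T1
  B -> B T0 | T0 T1 | b
  T0 -> b
  T1 -> a
  X2 -> B T1

Fill CYK table bottom-up — only the sub-triangle for w[1..2]:
  [1..1]={B,S,T0}  "b"  orig:{B,S}
  [2..2]={T1}  "a"  orig:{}
  [1..2]={A,B,X2}  "ba"  orig:{A,B}

Original NTs in T[1,2] deriving "ba": ["A", "B"]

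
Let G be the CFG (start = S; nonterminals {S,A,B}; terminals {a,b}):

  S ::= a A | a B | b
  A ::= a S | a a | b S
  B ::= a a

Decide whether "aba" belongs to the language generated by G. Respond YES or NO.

Convert to CNF:
  S -> T0 A | T0 B | b
  A -> T0 S | T0 T0 | T1 S
  B -> T0 T0
  T0 -> a
  T1 -> b

CYK fill:
  T[0,0] 'a' = {T0}  orig:{}
  T[1,1] 'b' = {S,T1}  orig:{S}
  T[2,2] 'a' = {T0}  orig:{}
  T[0,1] 'ab' = {A}
  T[1,2] 'ba' = ∅
  T[0,2] 'aba' = ∅

S ∉ T[0,2] ⇒ NO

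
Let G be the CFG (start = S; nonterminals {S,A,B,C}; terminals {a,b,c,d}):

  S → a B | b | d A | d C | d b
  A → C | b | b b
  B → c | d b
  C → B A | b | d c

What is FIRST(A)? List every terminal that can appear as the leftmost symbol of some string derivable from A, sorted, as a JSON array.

FIRST iteration:
round 1:
  A via A→b: +{b}
  B via B→c: +{c}
  B via B→d b: +{d}
  C via C→B A: +{c,d}
  C via C→b: +{b}
  S via S→a B: +{a}
  S via S→b: +{b}
  S via S→d A: +{d}
  S: {a,b,d}  A: {b}  B: {c,d}  C: {b,c,d}
round 2:
  A via A→C: +{c,d}
  S: {a,b,d}  A: {b,c,d}  B: {c,d}  C: {b,c,d}
round 3: (stable)
  S: {a,b,d}  A: {b,c,d}  B: {c,d}  C: {b,c,d}

FIRST(A) = ["b", "c", "d"]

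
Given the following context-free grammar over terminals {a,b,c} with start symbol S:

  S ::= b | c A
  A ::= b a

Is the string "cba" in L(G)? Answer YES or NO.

CNF form of G:
  S -> T2 A | b
  A -> T0 T1
  T0 -> b
  T1 -> a
  T2 -> c

Fill CYK table bottom-up:
  [0..0]={T2}  "c"  orig:{}
  [1..1]={S,T0}  "b"  orig:{S}
  [2..2]={T1}  "a"  orig:{}
  [0..1]=∅  "cb"
  [1..2]={A}  "ba"
  [0..2]={S}  "cba"

S ∈ T[0,2] ⇒ YES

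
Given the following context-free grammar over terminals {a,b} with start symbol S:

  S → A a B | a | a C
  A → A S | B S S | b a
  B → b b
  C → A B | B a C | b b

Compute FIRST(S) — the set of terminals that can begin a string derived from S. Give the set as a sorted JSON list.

Compute FIRST by fixpoint:
round 1:
  A via A→b a: +{b}
  B via B→b b: +{b}
  C via C→A B: +{b}
  S via S→A a B: +{b}
  S via S→a: +{a}
  FIRST(S)={a,b}  FIRST(A)={b}  FIRST(B)={b}  FIRST(C)={b}
round 2: done
  FIRST(S)={a,b}  FIRST(A)={b}  FIRST(B)={b}  FIRST(C)={b}

FIRST(S) = ["a", "b"]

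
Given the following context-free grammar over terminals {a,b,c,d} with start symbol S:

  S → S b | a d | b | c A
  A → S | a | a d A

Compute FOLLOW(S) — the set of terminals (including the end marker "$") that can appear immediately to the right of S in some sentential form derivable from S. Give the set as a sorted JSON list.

FIRST sets, iterate to fixpoint:
round 1:
  A via A→a: +{a}
  S via S→a d: +{a}
  S via S→b: +{b}
  S via S→c A: +{c}
  FIRST(S)={a,b,c}  FIRST(A)={a}
round 2:
  A via A→S: +{b,c}
  FIRST(S)={a,b,c}  FIRST(A)={a,b,c}
round 3: done
  FIRST(S)={a,b,c}  FIRST(A)={a,b,c}

FOLLOW sets:
FOLLOW(S) := {$}
pass 1:
  S→S b: FOLLOW(S) ⊇ FIRST(b) = {b}; new: +{b}
  S→c A: FOLLOW(A) ⊇ FOLLOW(S) ⊇ {$,b}; new: +{$,b}
  FOLLOW(S)={$,b}  FOLLOW(A)={$,b}
pass 2: (stable)
  FOLLOW(S)={$,b}  FOLLOW(A)={$,b}

FOLLOW(S) = ["$", "b"]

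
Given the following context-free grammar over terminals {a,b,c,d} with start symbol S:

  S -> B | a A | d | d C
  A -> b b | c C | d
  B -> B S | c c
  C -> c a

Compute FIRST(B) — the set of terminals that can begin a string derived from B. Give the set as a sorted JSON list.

Compute FIRST by fixpoint:
[1]
  A via A→b b: +{b}
  A via A→c C: +{c}
  A via A→d: +{d}
  B via B→c c: +{c}
  C via C→c a: +{c}
  S via S→B: +{c}
  S via S→a A: +{a}
  S via S→d: +{d}
  FIRST(S)={a,c,d}  FIRST(A)={b,c,d}  FIRST(B)={c}  FIRST(C)={c}
[2] done
  FIRST(S)={a,c,d}  FIRST(A)={b,c,d}  FIRST(B)={c}  FIRST(C)={c}

FIRST(B) = ["c"]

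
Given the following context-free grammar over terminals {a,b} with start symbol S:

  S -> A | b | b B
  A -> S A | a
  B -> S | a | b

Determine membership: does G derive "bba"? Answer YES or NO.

CNF form of G:
  S -> S A | T0 B | a | b
  A -> S A | a
  B -> S A | T0 B | a | b
  T0 -> b

CYK table (by increasing span):
  cell(0,0) b: {B,S,T0}  orig:{B,S}
  cell(1,1) b: {B,S,T0}  orig:{B,S}
  cell(2,2) a: {A,B,S}
  cell(0,1) bb: {B,S}
  cell(1,2) ba: {A,B,S}
  cell(0,2) bba: {A,B,S}

S ∈ T[0,2] ⇒ YES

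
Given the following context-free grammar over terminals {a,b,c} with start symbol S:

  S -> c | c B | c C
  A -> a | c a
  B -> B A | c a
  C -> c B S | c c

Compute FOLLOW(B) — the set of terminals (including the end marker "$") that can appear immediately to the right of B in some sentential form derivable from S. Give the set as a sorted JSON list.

FIRST iteration:
pass 1:
  A via A→a: +{a}
  A via A→c a: +{c}
  B via B→c a: +{c}
  C via C→c B S: +{c}
  S via S→c: +{c}
  FIRST[S]={c}  FIRST[A]={a,c}  FIRST[B]={c}  FIRST[C]={c}
pass 2: — fixpoint
  FIRST[S]={c}  FIRST[A]={a,c}  FIRST[B]={c}  FIRST[C]={c}

Compute FOLLOW by fixpoint:
initialize: $ ∈ FOLLOW(S)
[1]
  B→B A: FOLLOW(B) ⊇ FIRST(A) = {a,c}; new: +{a,c}
  B→B A: FOLLOW(A) ⊇ FOLLOW(B) ⊇ {a,c}; new: +{a,c}
  S→c B: FOLLOW(B) ⊇ FOLLOW(S) ⊇ {$}; new: +{$}
  S→c C: FOLLOW(C) ⊇ FOLLOW(S) ⊇ {$}; new: +{$}
  S: {$}  A: {a,c}  B: {$,a,c}  C: {$}
[2]
  B→B A: FOLLOW(A) ⊇ FOLLOW(B) ⊇ {$,a,c}; new: +{$}
  S: {$}  A: {$,a,c}  B: {$,a,c}  C: {$}
[3] done
  S: {$}  A: {$,a,c}  B: {$,a,c}  C: {$}

FOLLOW(B) = ["$", "a", "c"]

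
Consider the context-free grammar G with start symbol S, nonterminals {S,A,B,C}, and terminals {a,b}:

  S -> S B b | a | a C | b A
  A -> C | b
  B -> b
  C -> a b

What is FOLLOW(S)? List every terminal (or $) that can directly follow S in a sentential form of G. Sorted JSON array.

FIRST sets, iterate to fixpoint:
pass 1:
  A via A→b: +{b}
  B via B→b: +{b}
  C via C→a b: +{a}
  S via S→a: +{a}
  S via S→b A: +{b}
  FIRST(S)={a,b}  FIRST(A)={b}  FIRST(B)={b}  FIRST(C)={a}
pass 2:
  A via A→C: +{a}
  FIRST(S)={a,b}  FIRST(A)={a,b}  FIRST(B)={b}  FIRST(C)={a}
pass 3: (no change)
  FIRST(S)={a,b}  FIRST(A)={a,b}  FIRST(B)={b}  FIRST(C)={a}

FOLLOW sets:
seed FOLLOW(S) with $
pass 1:
  S→S B b: FOLLOW(S) ⊇ FIRST(B) = {b}; new: +{b}
  S→S B b: FOLLOW(B) ⊇ FIRST(b) = {b}; new: +{b}
  S→a C: FOLLOW(C) ⊇ FOLLOW(S) ⊇ {$,b}; new: +{$,b}
  S→b A: FOLLOW(A) ⊇ FOLLOW(S) ⊇ {$,b}; new: +{$,b}
  S: {$,b}  A: {$,b}  B: {b}  C: {$,b}
pass 2: — fixpoint
  S: {$,b}  A: {$,b}  B: {b}  C: {$,b}

FOLLOW(S) = ["$", "b"]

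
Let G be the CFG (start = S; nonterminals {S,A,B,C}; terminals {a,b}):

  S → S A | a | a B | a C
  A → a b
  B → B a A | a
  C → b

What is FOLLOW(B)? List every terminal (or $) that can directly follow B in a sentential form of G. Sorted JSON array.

FIRST iteration:
iter 1:
  A via A→a b: +{a}
  B via B→a: +{a}
  C via C→b: +{b}
  S via S→a: +{a}
  FIRST[S]={a}  FIRST[A]={a}  FIRST[B]={a}  FIRST[C]={b}
iter 2: — fixpoint
  FIRST[S]={a}  FIRST[A]={a}  FIRST[B]={a}  FIRST[C]={b}

FOLLOW iteration:
initialize: $ ∈ FOLLOW(S)
round 1:
  B→B a A: FOLLOW(B) ⊇ FIRST(a) = {a}; new: +{a}
  B→B a A: FOLLOW(A) ⊇ FOLLOW(B) ⊇ {a}; new: +{a}
  S→S A: FOLLOW(S) ⊇ FIRST(A) = {a}; new: +{a}
  S→S A: FOLLOW(A) ⊇ FOLLOW(S) ⊇ {$,a}; new: +{$}
  S→a B: FOLLOW(B) ⊇ FOLLOW(S) ⊇ {$,a}; new: +{$}
  S→a C: FOLLOW(C) ⊇ FOLLOW(S) ⊇ {$,a}; new: +{$,a}
  FOLLOW[S]={$,a}  FOLLOW[A]={$,a}  FOLLOW[B]={$,a}  FOLLOW[C]={$,a}
round 2: done
  FOLLOW[S]={$,a}  FOLLOW[A]={$,a}  FOLLOW[B]={$,a}  FOLLOW[C]={$,a}

FOLLOW(B) = ["$", "a"]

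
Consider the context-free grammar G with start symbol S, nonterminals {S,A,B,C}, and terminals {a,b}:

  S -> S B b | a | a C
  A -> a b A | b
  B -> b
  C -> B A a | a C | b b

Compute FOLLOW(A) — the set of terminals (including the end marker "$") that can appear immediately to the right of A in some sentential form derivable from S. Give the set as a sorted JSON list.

FIRST iteration:
round 1:
  A via A→a b A: +{a}
  A via A→b: +{b}
  B via B→b: +{b}
  C via C→B A a: +{b}
  C via C→a C: +{a}
  S via S→a: +{a}
  S: {a}  A: {a,b}  B: {b}  C: {a,b}
round 2: (stable)
  S: {a}  A: {a,b}  B: {b}  C: {a,b}

FOLLOW sets:
seed FOLLOW(S) with $
iter 1:
  C→B A a: FOLLOW(B) ⊇ FIRST(A) = {a,b}; new: +{a,b}
  C→B A a: FOLLOW(A) ⊇ FIRST(a) = {a}; new: +{a}
  S→S B b: FOLLOW(S) ⊇ FIRST(B) = {b}; new: +{b}
  S→a C: FOLLOW(C) ⊇ FOLLOW(S) ⊇ {$,b}; new: +{$,b}
  FOLLOW[S]={$,b}  FOLLOW[A]={a}  FOLLOW[B]={a,b}  FOLLOW[C]={$,b}
iter 2: done
  FOLLOW[S]={$,b}  FOLLOW[A]={a}  FOLLOW[B]={a,b}  FOLLOW[C]={$,b}

FOLLOW(A) = ["a"]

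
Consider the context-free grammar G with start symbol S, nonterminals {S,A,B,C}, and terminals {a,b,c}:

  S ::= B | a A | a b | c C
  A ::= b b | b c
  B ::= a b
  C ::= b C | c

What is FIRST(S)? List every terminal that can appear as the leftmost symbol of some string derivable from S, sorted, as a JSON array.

FIRST iteration:
[1]
  A via A→b b: +{b}
  B via B→a b: +{a}
  C via C→b C: +{b}
  C via C→c: +{c}
  S via S→B: +{a}
  S via S→c C: +{c}
  FIRST(S)={a,c}  FIRST(A)={b}  FIRST(B)={a}  FIRST(C)={b,c}
[2] (stable)
  FIRST(S)={a,c}  FIRST(A)={b}  FIRST(B)={a}  FIRST(C)={b,c}

FIRST(S) = ["a", "c"]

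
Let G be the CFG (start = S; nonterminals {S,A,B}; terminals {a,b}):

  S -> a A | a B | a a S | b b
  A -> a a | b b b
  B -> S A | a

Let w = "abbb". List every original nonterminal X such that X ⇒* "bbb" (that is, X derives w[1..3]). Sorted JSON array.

CNF form of G:
  S -> T0 A | T0 B | T0 X3 | T1 T1
  A -> T0 T0 | T1 X2
  B -> S A | a
  T0 -> a
  T1 -> b
  X2 -> T1 T1
  X3 -> T0 S

Fill CYK table bottom-up, restricted to cells inside w[1..3]:
  T[1,1] 'b' = {T1}  orig:{}
  T[2,2] 'b' = {T1}  orig:{}
  T[3,3] 'b' = {T1}  orig:{}
  T[1,2] 'bb' = {S,X2}  orig:{S}
  T[2,3] 'bb' = {S,X2}  orig:{S}
  T[1,3] 'bbb' = {A}

Original NTs in T[1,3] deriving "bbb": ["A"]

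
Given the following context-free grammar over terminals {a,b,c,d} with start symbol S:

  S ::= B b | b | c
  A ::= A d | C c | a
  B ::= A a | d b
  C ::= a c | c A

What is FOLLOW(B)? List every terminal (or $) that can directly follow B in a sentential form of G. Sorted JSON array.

FIRST iteration:
[1]
  A via A→a: +{a}
  B via B→A a: +{a}
  B via B→d b: +{d}
  C via C→a c: +{a}
  C via C→c A: +{c}
  S via S→B b: +{a,d}
  S via S→b: +{b}
  S via S→c: +{c}
  FIRST(S)={a,b,c,d}  FIRST(A)={a}  FIRST(B)={a,d}  FIRST(C)={a,c}
[2]
  A via A→C c: +{c}
  B via B→A a: +{c}
  FIRST(S)={a,b,c,d}  FIRST(A)={a,c}  FIRST(B)={a,c,d}  FIRST(C)={a,c}
[3] (stable)
  FIRST(S)={a,b,c,d}  FIRST(A)={a,c}  FIRST(B)={a,c,d}  FIRST(C)={a,c}

Compute FOLLOW by fixpoint:
seed FOLLOW(S) with $
round 1:
  A→A d: FOLLOW(A) ⊇ FIRST(d) = {d}; new: +{d}
  A→C c: FOLLOW(C) ⊇ FIRST(c) = {c}; new: +{c}
  B→A a: FOLLOW(A) ⊇ FIRST(a) = {a}; new: +{a}
  C→c A: FOLLOW(A) ⊇ FOLLOW(C) ⊇ {c}; new: +{c}
  S→B b: FOLLOW(B) ⊇ FIRST(b) = {b}; new: +{b}
  FOLLOW(S)={$}  FOLLOW(A)={a,c,d}  FOLLOW(B)={b}  FOLLOW(C)={c}
round 2: (no change)
  FOLLOW(S)={$}  FOLLOW(A)={a,c,d}  FOLLOW(B)={b}  FOLLOW(C)={c}

FOLLOW(B) = ["b"]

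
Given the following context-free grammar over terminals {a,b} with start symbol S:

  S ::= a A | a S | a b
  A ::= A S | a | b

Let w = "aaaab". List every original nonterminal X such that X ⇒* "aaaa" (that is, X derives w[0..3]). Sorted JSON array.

Convert to CNF:
  S -> T0 A | T0 S | T0 T1
  A -> A S | a | b
  T0 -> a
  T1 -> b

Fill CYK table bottom-up (cells [i..j] with 0 ≤ i ≤ j ≤ 3 only):
  [0..0]={A,T0}  "a"  orig:{A}
  [1..1]={A,T0}  "a"  orig:{A}
  [2..2]={A,T0}  "a"  orig:{A}
  [3..3]={A,T0}  "a"  orig:{A}
  [0..1]={S}  "aa"
  [1..2]={S}  "aa"
  [2..3]={S}  "aa"
  [0..2]={A,S}  "aaa"
  [1..3]={A,S}  "aaa"
  [0..3]={A,S}  "aaaa"

Original NTs in T[0,3] deriving "aaaa": ["A", "S"]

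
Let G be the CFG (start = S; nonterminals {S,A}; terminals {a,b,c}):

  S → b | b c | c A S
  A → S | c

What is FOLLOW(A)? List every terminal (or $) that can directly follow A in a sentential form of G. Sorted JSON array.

FIRST iteration:
iter 1:
  A via A→c: +{c}
  S via S→b: +{b}
  S via S→c A S: +{c}
  S: {b,c}  A: {c}
iter 2:
  A via A→S: +{b}
  S: {b,c}  A: {b,c}
iter 3: done
  S: {b,c}  A: {b,c}

FOLLOW sets:
initialize: $ ∈ FOLLOW(S)
pass 1:
  S→c A S: FOLLOW(A) ⊇ FIRST(S) = {b,c}; new: +{b,c}
  FOLLOW(S)={$}  FOLLOW(A)={b,c}
pass 2:
  A→S: FOLLOW(S) ⊇ FOLLOW(A) ⊇ {b,c}; new: +{b,c}
  FOLLOW(S)={$,b,c}  FOLLOW(A)={b,c}
pass 3: (stable)
  FOLLOW(S)={$,b,c}  FOLLOW(A)={b,c}

FOLLOW(A) = ["b", "c"]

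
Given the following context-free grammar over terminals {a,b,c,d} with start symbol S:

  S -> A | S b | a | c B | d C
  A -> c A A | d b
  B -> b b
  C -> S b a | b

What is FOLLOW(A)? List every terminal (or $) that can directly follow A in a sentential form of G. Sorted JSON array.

Compute FIRST by fixpoint:
iter 1:
  A via A→c A A: +{c}
  A via A→d b: +{d}
  B via B→b b: +{b}
  C via C→b: +{b}
  S via S→A: +{c,d}
  S via S→a: +{a}
  S: {a,c,d}  A: {c,d}  B: {b}  C: {b}
iter 2:
  C via C→S b a: +{a,c,d}
  S: {a,c,d}  A: {c,d}  B: {b}  C: {a,b,c,d}
iter 3: (stable)
  S: {a,c,d}  A: {c,d}  B: {b}  C: {a,b,c,d}

FOLLOW sets:
initialize: $ ∈ FOLLOW(S)
round 1:
  A→c A A: FOLLOW(A) ⊇ FIRST(A) = {c,d}; new: +{c,d}
  C→S b a: FOLLOW(S) ⊇ FIRST(b) = {b}; new: +{b}
  S→A: FOLLOW(A) ⊇ FOLLOW(S) ⊇ {$,b}; new: +{$,b}
  S→c B: FOLLOW(B) ⊇ FOLLOW(S) ⊇ {$,b}; new: +{$,b}
  S→d C: FOLLOW(C) ⊇ FOLLOW(S) ⊇ {$,b}; new: +{$,b}
  FOLLOW(S)={$,b}  FOLLOW(A)={$,b,c,d}  FOLLOW(B)={$,b}  FOLLOW(C)={$,b}
round 2: (stable)
  FOLLOW(S)={$,b}  FOLLOW(A)={$,b,c,d}  FOLLOW(B)={$,b}  FOLLOW(C)={$,b}

FOLLOW(A) = ["$", "b", "c", "d"]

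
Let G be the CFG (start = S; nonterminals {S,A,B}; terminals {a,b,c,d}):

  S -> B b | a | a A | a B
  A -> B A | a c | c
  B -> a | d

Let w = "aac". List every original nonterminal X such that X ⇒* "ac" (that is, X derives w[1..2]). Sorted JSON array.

Convert to CNF:
  S -> B T2 | T0 A | T0 B | a
  A -> B A | T0 T1 | c
  B -> a | d
  T0 -> a
  T1 -> c
  T2 -> b

CYK fill — only the sub-triangle for w[1..2]:
  cell(1,1) a: {B,S,T0}  orig:{B,S}
  cell(2,2) c: {A,T1}  orig:{A}
  cell(1,2) ac: {A,S}

Original NTs in T[1,2] deriving "ac": ["A", "S"]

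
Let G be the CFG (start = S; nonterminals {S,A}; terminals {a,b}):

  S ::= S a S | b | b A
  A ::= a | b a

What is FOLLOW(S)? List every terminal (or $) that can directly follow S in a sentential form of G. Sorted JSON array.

FIRST iteration:
iter 1:
  A via A→a: +{a}
  A via A→b a: +{b}
  S via S→b: +{b}
  S: {b}  A: {a,b}
iter 2: (stable)
  S: {b}  A: {a,b}

Compute FOLLOW by fixpoint:
initialize: $ ∈ FOLLOW(S)
[1]
  S→S a S: FOLLOW(S) ⊇ FIRST(a) = {a}; new: +{a}
  S→b A: FOLLOW(A) ⊇ FOLLOW(S) ⊇ {$,a}; new: +{$,a}
  FOLLOW(S)={$,a}  FOLLOW(A)={$,a}
[2] — fixpoint
  FOLLOW(S)={$,a}  FOLLOW(A)={$,a}

FOLLOW(S) = ["$", "a"]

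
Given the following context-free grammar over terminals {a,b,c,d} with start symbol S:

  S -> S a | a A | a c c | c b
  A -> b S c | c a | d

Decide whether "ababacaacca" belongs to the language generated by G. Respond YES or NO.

Convert to CNF:
  S -> S T2 | T1 T0 | T2 A | T2 X4
  A -> T0 X3 | T1 T2 | d
  T0 -> b
  T1 -> c
  T2 -> a
  X3 -> S T1
  X4 -> T1 T1

CYK fill:
  T[0,0] 'a' = {T2}  orig:{}
  T[1,1] 'b' = {T0}  orig:{}
  T[2,2] 'a' = {T2}  orig:{}
  T[3,3] 'b' = {T0}  orig:{}
  T[4,4] 'a' = {T2}  orig:{}
  T[5,5] 'c' = {T1}  orig:{}
  T[6,6] 'a' = {T2}  orig:{}
  T[7,7] 'a' = {T2}  orig:{}
  T[8,8] 'c' = {T1}  orig:{}
  T[9,9] 'c' = {T1}  orig:{}
  T[10,10] 'a' = {T2}  orig:{}
  T[0,1] 'ab' = ∅
  T[1,2] 'ba' = ∅
  T[2,3] 'ab' = ∅
  T[3,4] 'ba' = ∅
  T[4,5] 'ac' = ∅
  T[5,6] 'ca' = {A}
  T[6,7] 'aa' = ∅
  T[7,8] 'ac' = ∅
  T[8,9] 'cc' = {X4}  orig:{}
  T[9,10] 'ca' = {A}
  T[0,2] 'aba' = ∅
  T[1,3] 'bab' = ∅
  T[2,4] 'aba' = ∅
  T[3,5] 'bac' = ∅
  T[4,6] 'aca' = {S}
  T[5,7] 'caa' = ∅
  T[6,8] 'aac' = ∅
  T[7,9] 'acc' = {S}
  T[8,10] 'cca' = ∅
  T[0,3] 'abab' = ∅
  T[1,4] 'baba' = ∅
  T[2,5] 'abac' = ∅
  T[3,6] 'baca' = ∅
  T[4,7] 'acaa' = {S}
  T[5,8] 'caac' = ∅
  T[6,9] 'aacc' = ∅
  T[7,10] 'acca' = {S}
  T[0,4] 'ababa' = ∅
  T[1,5] 'babac' = ∅
  T[2,6] 'abaca' = ∅
  T[3,7] 'bacaa' = ∅
  T[4,8] 'acaac' = {X3}  orig:{}
  T[5,9] 'caacc' = ∅
  T[6,10] 'aacca' = ∅
  T[0,5] 'ababac' = ∅
  T[1,6] 'babaca' = ∅
  T[2,7] 'abacaa' = ∅
  T[3,8] 'bacaac' = {A}
  T[4,9] 'acaacc' = ∅
  T[5,10] 'caacca' = ∅
  T[0,6] 'ababaca' = ∅
  T[1,7] 'babacaa' = ∅
  T[2,8] 'abacaac' = {S}
  T[3,9] 'bacaacc' = ∅
  T[4,10] 'acaacca' = ∅
  T[0,7] 'ababacaa' = ∅
  T[1,8] 'babacaac' = ∅
  T[2,9] 'abacaacc' = {X3}  orig:{}
  T[3,10] 'bacaacca' = ∅
  T[0,8] 'ababacaac' = ∅
  T[1,9] 'babacaacc' = {A}
  T[2,10] 'abacaacca' = ∅
  T[0,9] 'ababacaacc' = {S}
  T[1,10] 'babacaacca' = ∅
  T[0,10] 'ababacaacca' = {S}

S ∈ T[0,10] ⇒ YES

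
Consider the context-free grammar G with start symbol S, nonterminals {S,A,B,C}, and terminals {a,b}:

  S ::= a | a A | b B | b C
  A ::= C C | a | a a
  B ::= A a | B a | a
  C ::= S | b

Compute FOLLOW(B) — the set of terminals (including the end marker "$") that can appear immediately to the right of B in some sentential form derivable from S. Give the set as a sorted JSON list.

FIRST iteration:
round 1:
  A via A→a: +{a}
  B via B→A a: +{a}
  C via C→b: +{b}
  S via S→a: +{a}
  S via S→b B: +{b}
  FIRST[S]={a,b}  FIRST[A]={a}  FIRST[B]={a}  FIRST[C]={b}
round 2:
  A via A→C C: +{b}
  B via B→A a: +{b}
  C via C→S: +{a}
  FIRST[S]={a,b}  FIRST[A]={a,b}  FIRST[B]={a,b}  FIRST[C]={a,b}
round 3: done
  FIRST[S]={a,b}  FIRST[A]={a,b}  FIRST[B]={a,b}  FIRST[C]={a,b}

Compute FOLLOW by fixpoint:
FOLLOW(S) := {$}
pass 1:
  A→C C: FOLLOW(C) ⊇ FIRST(C) = {a,b}; new: +{a,b}
  B→A a: FOLLOW(A) ⊇ FIRST(a) = {a}; new: +{a}
  B→B a: FOLLOW(B) ⊇ FIRST(a) = {a}; new: +{a}
  C→S: FOLLOW(S) ⊇ FOLLOW(C) ⊇ {a,b}; new: +{a,b}
  S→a A: FOLLOW(A) ⊇ FOLLOW(S) ⊇ {$,a,b}; new: +{$,b}
  S→b B: FOLLOW(B) ⊇ FOLLOW(S) ⊇ {$,a,b}; new: +{$,b}
  S→b C: FOLLOW(C) ⊇ FOLLOW(S) ⊇ {$,a,b}; new: +{$}
  FOLLOW(S)={$,a,b}  FOLLOW(A)={$,a,b}  FOLLOW(B)={$,a,b}  FOLLOW(C)={$,a,b}
pass 2: (no change)
  FOLLOW(S)={$,a,b}  FOLLOW(A)={$,a,b}  FOLLOW(B)={$,a,b}  FOLLOW(C)={$,a,b}

FOLLOW(B) = ["$", "a", "b"]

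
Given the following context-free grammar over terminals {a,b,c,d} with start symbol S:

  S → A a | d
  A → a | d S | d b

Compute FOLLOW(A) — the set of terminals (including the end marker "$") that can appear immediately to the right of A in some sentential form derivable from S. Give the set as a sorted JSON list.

FIRST sets, iterate to fixpoint:
round 1:
  A via A→a: +{a}
  A via A→d S: +{d}
  S via S→A a: +{a,d}
  S: {a,d}  A: {a,d}
round 2: done
  S: {a,d}  A: {a,d}

FOLLOW iteration:
seed FOLLOW(S) with $
[1]
  S→A a: FOLLOW(A) ⊇ FIRST(a) = {a}; new: +{a}
  FOLLOW(S)={$}  FOLLOW(A)={a}
[2]
  A→d S: FOLLOW(S) ⊇ FOLLOW(A) ⊇ {a}; new: +{a}
  FOLLOW(S)={$,a}  FOLLOW(A)={a}
[3] (no change)
  FOLLOW(S)={$,a}  FOLLOW(A)={a}

FOLLOW(A) = ["a"]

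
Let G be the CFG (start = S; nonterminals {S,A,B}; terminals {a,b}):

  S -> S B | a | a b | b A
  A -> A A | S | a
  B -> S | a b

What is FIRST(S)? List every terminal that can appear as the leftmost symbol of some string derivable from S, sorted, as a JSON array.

Compute FIRST by fixpoint:
pass 1:
  A via A→a: +{a}
  B via B→a b: +{a}
  S via S→a: +{a}
  S via S→b A: +{b}
  FIRST[S]={a,b}  FIRST[A]={a}  FIRST[B]={a}
pass 2:
  A via A→S: +{b}
  B via B→S: +{b}
  FIRST[S]={a,b}  FIRST[A]={a,b}  FIRST[B]={a,b}
pass 3: — fixpoint
  FIRST[S]={a,b}  FIRST[A]={a,b}  FIRST[B]={a,b}

FIRST(S) = ["a", "b"]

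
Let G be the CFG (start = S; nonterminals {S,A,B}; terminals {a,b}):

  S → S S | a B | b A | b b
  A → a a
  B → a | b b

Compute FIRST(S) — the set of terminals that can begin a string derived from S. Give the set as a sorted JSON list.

Compute FIRST by fixpoint:
[1]
  A via A→a a: +{a}
  B via B→a: +{a}
  B via B→b b: +{b}
  S via S→a B: +{a}
  S via S→b A: +{b}
  FIRST[S]={a,b}  FIRST[A]={a}  FIRST[B]={a,b}
[2] done
  FIRST[S]={a,b}  FIRST[A]={a}  FIRST[B]={a,b}

FIRST(S) = ["a", "b"]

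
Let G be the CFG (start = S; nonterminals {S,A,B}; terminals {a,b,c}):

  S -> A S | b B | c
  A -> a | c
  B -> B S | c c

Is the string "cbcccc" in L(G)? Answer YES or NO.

Convert to CNF:
  S -> A S | T1 B | c
  A -> a | c
  B -> B S | T0 T0
  T0 -> c
  T1 -> b

CYK table (by increasing span):
  T[0,0] 'c' = {A,S,T0}  orig:{A,S}
  T[1,1] 'b' = {T1}  orig:{}
  T[2,2] 'c' = {A,S,T0}  orig:{A,S}
  T[3,3] 'c' = {A,S,T0}  orig:{A,S}
  T[4,4] 'c' = {A,S,T0}  orig:{A,S}
  T[5,5] 'c' = {A,S,T0}  orig:{A,S}
  T[0,1] 'cb' = ∅
  T[1,2] 'bc' = ∅
  T[2,3] 'cc' = {B,S}
  T[3,4] 'cc' = {B,S}
  T[4,5] 'cc' = {B,S}
  T[0,2] 'cbc' = ∅
  T[1,3] 'bcc' = {S}
  T[2,4] 'ccc' = {B,S}
  T[3,5] 'ccc' = {B,S}
  T[0,3] 'cbcc' = {S}
  T[1,4] 'bccc' = {S}
  T[2,5] 'cccc' = {B,S}
  T[0,4] 'cbccc' = {S}
  T[1,5] 'bcccc' = {S}
  T[0,5] 'cbcccc' = {S}

S ∈ T[0,5] ⇒ YES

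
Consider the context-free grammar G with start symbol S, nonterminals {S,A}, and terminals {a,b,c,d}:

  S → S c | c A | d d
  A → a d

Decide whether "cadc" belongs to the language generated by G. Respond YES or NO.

Convert to CNF:
  S -> S T2 | T1 T1 | T2 A
  A -> T0 T1
  T0 -> a
  T1 -> d
  T2 -> c

Fill CYK table bottom-up:
  cell(0,0) c: {T2}  orig:{}
  cell(1,1) a: {T0}  orig:{}
  cell(2,2) d: {T1}  orig:{}
  cell(3,3) c: {T2}  orig:{}
  cell(0,1) ca: ∅
  cell(1,2) ad: {A}
  cell(2,3) dc: ∅
  cell(0,2) cad: {S}
  cell(1,3) adc: ∅
  cell(0,3) cadc: {S}

S ∈ T[0,3] ⇒ YES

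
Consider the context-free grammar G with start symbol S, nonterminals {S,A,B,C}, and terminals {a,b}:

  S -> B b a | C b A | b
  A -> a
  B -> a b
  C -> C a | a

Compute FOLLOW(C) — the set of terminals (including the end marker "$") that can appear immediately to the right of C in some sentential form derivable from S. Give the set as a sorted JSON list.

Compute FIRST by fixpoint:
[1]
  A via A→a: +{a}
  B via B→a b: +{a}
  C via C→a: +{a}
  S via S→B b a: +{a}
  S via S→b: +{b}
  S: {a,b}  A: {a}  B: {a}  C: {a}
[2] (stable)
  S: {a,b}  A: {a}  B: {a}  C: {a}

Compute FOLLOW by fixpoint:
FOLLOW(S) := {$}
pass 1:
  C→C a: FOLLOW(C) ⊇ FIRST(a) = {a}; new: +{a}
  S→B b a: FOLLOW(B) ⊇ FIRST(b) = {b}; new: +{b}
  S→C b A: FOLLOW(C) ⊇ FIRST(b) = {b}; new: +{b}
  S→C b A: FOLLOW(A) ⊇ FOLLOW(S) ⊇ {$}; new: +{$}
  FOLLOW(S)={$}  FOLLOW(A)={$}  FOLLOW(B)={b}  FOLLOW(C)={a,b}
pass 2: — fixpoint
  FOLLOW(S)={$}  FOLLOW(A)={$}  FOLLOW(B)={b}  FOLLOW(C)={a,b}

FOLLOW(C) = ["a", "b"]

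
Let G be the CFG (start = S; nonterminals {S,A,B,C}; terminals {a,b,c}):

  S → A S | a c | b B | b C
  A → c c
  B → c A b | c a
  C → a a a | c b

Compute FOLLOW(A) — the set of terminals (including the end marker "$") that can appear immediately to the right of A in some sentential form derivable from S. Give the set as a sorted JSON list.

FIRST iteration:
iter 1:
  A via A→c c: +{c}
  B via B→c A b: +{c}
  C via C→a a a: +{a}
  C via C→c b: +{c}
  S via S→A S: +{c}
  S via S→a c: +{a}
  S via S→b B: +{b}
  S: {a,b,c}  A: {c}  B: {c}  C: {a,c}
iter 2: (stable)
  S: {a,b,c}  A: {c}  B: {c}  C: {a,c}

FOLLOW sets:
initialize: $ ∈ FOLLOW(S)
pass 1:
  B→c A b: FOLLOW(A) ⊇ FIRST(b) = {b}; new: +{b}
  S→A S: FOLLOW(A) ⊇ FIRST(S) = {a,b,c}; new: +{a,c}
  S→b B: FOLLOW(B) ⊇ FOLLOW(S) ⊇ {$}; new: +{$}
  S→b C: FOLLOW(C) ⊇ FOLLOW(S) ⊇ {$}; new: +{$}
  S: {$}  A: {a,b,c}  B: {$}  C: {$}
pass 2: done
  S: {$}  A: {a,b,c}  B: {$}  C: {$}

FOLLOW(A) = ["a", "b", "c"]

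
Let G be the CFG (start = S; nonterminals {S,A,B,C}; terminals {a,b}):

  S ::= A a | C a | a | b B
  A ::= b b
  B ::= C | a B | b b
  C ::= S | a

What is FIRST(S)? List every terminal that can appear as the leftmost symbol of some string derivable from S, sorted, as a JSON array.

FIRST iteration:
iter 1:
  A via A→b b: +{b}
  B via B→a B: +{a}
  B via B→b b: +{b}
  C via C→a: +{a}
  S via S→A a: +{b}
  S via S→C a: +{a}
  FIRST(S)={a,b}  FIRST(A)={b}  FIRST(B)={a,b}  FIRST(C)={a}
iter 2:
  C via C→S: +{b}
  FIRST(S)={a,b}  FIRST(A)={b}  FIRST(B)={a,b}  FIRST(C)={a,b}
iter 3: (stable)
  FIRST(S)={a,b}  FIRST(A)={b}  FIRST(B)={a,b}  FIRST(C)={a,b}

FIRST(S) = ["a", "b"]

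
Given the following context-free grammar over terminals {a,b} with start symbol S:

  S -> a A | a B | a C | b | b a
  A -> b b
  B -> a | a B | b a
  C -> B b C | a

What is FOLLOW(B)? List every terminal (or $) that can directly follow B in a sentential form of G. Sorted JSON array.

FIRST iteration:
pass 1:
  A via A→b b: +{b}
  B via B→a: +{a}
  B via B→b a: +{b}
  C via C→B b C: +{a,b}
  S via S→a A: +{a}
  S via S→b: +{b}
  S: {a,b}  A: {b}  B: {a,b}  C: {a,b}
pass 2: — fixpoint
  S: {a,b}  A: {b}  B: {a,b}  C: {a,b}

FOLLOW sets:
initialize: $ ∈ FOLLOW(S)
[1]
  C→B b C: FOLLOW(B) ⊇ FIRST(b) = {b}; new: +{b}
  S→a A: FOLLOW(A) ⊇ FOLLOW(S) ⊇ {$}; new: +{$}
  S→a B: FOLLOW(B) ⊇ FOLLOW(S) ⊇ {$}; new: +{$}
  S→a C: FOLLOW(C) ⊇ FOLLOW(S) ⊇ {$}; new: +{$}
  FOLLOW(S)={$}  FOLLOW(A)={$}  FOLLOW(B)={$,b}  FOLLOW(C)={$}
[2] (stable)
  FOLLOW(S)={$}  FOLLOW(A)={$}  FOLLOW(B)={$,b}  FOLLOW(C)={$}

FOLLOW(B) = ["$", "b"]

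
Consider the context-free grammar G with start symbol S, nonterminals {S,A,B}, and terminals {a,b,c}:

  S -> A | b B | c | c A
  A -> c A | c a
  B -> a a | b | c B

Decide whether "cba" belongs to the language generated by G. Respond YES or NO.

Convert to CNF:
  S -> T0 A | T0 T1 | T2 B | c
  A -> T0 A | T0 T1
  B -> T0 B | T1 T1 | b
  T0 -> c
  T1 -> a
  T2 -> b

Fill CYK table bottom-up:
  [0..0]={S,T0}  "c"  orig:{S}
  [1..1]={B,T2}  "b"  orig:{B}
  [2..2]={T1}  "a"  orig:{}
  [0..1]={B}  "cb"
  [1..2]=∅  "ba"
  [0..2]=∅  "cba"

S ∉ T[0,2] ⇒ NO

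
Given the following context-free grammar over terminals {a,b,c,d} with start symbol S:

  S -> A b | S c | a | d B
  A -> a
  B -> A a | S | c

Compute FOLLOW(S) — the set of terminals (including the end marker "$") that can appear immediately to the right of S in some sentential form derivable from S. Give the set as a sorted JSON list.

FIRST iteration:
[1]
  A via A→a: +{a}
  B via B→A a: +{a}
  B via B→c: +{c}
  S via S→A b: +{a}
  S via S→d B: +{d}
  FIRST[S]={a,d}  FIRST[A]={a}  FIRST[B]={a,c}
[2]
  B via B→S: +{d}
  FIRST[S]={a,d}  FIRST[A]={a}  FIRST[B]={a,c,d}
[3] — fixpoint
  FIRST[S]={a,d}  FIRST[A]={a}  FIRST[B]={a,c,d}

FOLLOW sets:
seed FOLLOW(S) with $
[1]
  B→A a: FOLLOW(A) ⊇ FIRST(a) = {a}; new: +{a}
  S→A b: FOLLOW(A) ⊇ FIRST(b) = {b}; new: +{b}
  S→S c: FOLLOW(S) ⊇ FIRST(c) = {c}; new: +{c}
  S→d B: FOLLOW(B) ⊇ FOLLOW(S) ⊇ {$,c}; new: +{$,c}
  S: {$,c}  A: {a,b}  B: {$,c}
[2] — fixpoint
  S: {$,c}  A: {a,b}  B: {$,c}

FOLLOW(S) = ["$", "c"]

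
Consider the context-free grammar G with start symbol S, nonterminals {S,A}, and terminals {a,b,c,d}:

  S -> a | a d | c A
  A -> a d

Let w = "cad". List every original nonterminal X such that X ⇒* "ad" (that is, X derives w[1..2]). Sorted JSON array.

CNF form of G:
  S -> T0 T1 | T2 A | a
  A -> T0 T1
  T0 -> a
  T1 -> d
  T2 -> c

CYK table (by increasing span) — only the sub-triangle for w[1..2]:
  cell(1,1) a: {S,T0}  orig:{S}
  cell(2,2) d: {T1}  orig:{}
  cell(1,2) ad: {A,S}

Original NTs in T[1,2] deriving "ad": ["A", "S"]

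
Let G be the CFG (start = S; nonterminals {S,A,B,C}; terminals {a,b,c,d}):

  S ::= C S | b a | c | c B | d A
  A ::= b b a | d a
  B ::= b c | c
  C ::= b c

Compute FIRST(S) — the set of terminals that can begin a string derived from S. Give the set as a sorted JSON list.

FIRST sets, iterate to fixpoint:
round 1:
  A via A→b b a: +{b}
  A via A→d a: +{d}
  B via B→b c: +{b}
  B via B→c: +{c}
  C via C→b c: +{b}
  S via S→C S: +{b}
  S via S→c: +{c}
  S via S→d A: +{d}
  FIRST[S]={b,c,d}  FIRST[A]={b,d}  FIRST[B]={b,c}  FIRST[C]={b}
round 2: done
  FIRST[S]={b,c,d}  FIRST[A]={b,d}  FIRST[B]={b,c}  FIRST[C]={b}

FIRST(S) = ["b", "c", "d"]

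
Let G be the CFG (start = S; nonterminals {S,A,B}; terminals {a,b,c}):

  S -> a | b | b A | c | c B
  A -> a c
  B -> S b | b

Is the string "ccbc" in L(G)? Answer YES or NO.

CNF form of G:
  S -> T1 B | T2 A | a | b | c
  A -> T0 T1
  B -> S T2 | b
  T0 -> a
  T1 -> c
  T2 -> b

CYK table (by increasing span):
  cell(0,0) c: {S,T1}  orig:{S}
  cell(1,1) c: {S,T1}  orig:{S}
  cell(2,2) b: {B,S,T2}  orig:{B,S}
  cell(3,3) c: {S,T1}  orig:{S}
  cell(0,1) cc: ∅
  cell(1,2) cb: {B,S}
  cell(2,3) bc: ∅
  cell(0,2) ccb: {S}
  cell(1,3) cbc: ∅
  cell(0,3) ccbc: ∅

S ∉ T[0,3] ⇒ NO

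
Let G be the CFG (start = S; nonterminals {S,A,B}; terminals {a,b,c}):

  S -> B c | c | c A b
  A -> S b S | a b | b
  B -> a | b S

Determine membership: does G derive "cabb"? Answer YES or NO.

CNF form of G:
  S -> B T2 | T2 X4 | c
  A -> S X3 | T1 T0 | b
  B -> T0 S | a
  T0 -> b
  T1 -> a
  T2 -> c
  X3 -> T0 S
  X4 -> A T0

Fill CYK table bottom-up:
  [0..0]={S,T2}  "c"  orig:{S}
  [1..1]={B,T1}  "a"  orig:{B}
  [2..2]={A,T0}  "b"  orig:{A}
  [3..3]={A,T0}  "b"  orig:{A}
  [0..1]=∅  "ca"
  [1..2]={A}  "ab"
  [2..3]={X4}  "bb"  orig:{}
  [0..2]=∅  "cab"
  [1..3]={X4}  "abb"  orig:{}
  [0..3]={S}  "cabb"

S ∈ T[0,3] ⇒ YES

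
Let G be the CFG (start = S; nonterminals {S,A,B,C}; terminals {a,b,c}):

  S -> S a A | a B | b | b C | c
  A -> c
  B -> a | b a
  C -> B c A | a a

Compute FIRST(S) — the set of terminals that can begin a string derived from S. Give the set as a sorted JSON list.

Compute FIRST by fixpoint:
iter 1:
  A via A→c: +{c}
  B via B→a: +{a}
  B via B→b a: +{b}
  C via C→B c A: +{a,b}
  S via S→a B: +{a}
  S via S→b: +{b}
  S via S→c: +{c}
  FIRST[S]={a,b,c}  FIRST[A]={c}  FIRST[B]={a,b}  FIRST[C]={a,b}
iter 2: (stable)
  FIRST[S]={a,b,c}  FIRST[A]={c}  FIRST[B]={a,b}  FIRST[C]={a,b}

FIRST(S) = ["a", "b", "c"]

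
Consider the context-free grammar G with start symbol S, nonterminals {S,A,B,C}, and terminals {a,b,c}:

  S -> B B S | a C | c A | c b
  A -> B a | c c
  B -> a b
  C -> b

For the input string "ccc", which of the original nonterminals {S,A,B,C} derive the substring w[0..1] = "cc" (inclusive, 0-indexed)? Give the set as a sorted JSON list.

Convert to CNF:
  S -> B X3 | T0 C | T1 A | T1 T2
  A -> B T0 | T1 T1
  B -> T0 T2
  C -> b
  T0 -> a
  T1 -> c
  T2 -> b
  X3 -> B S

Fill CYK table bottom-up — only the sub-triangle for w[0..1]:
  cell(0,0) c: {T1}  orig:{}
  cell(1,1) c: {T1}  orig:{}
  cell(0,1) cc: {A}

Original NTs in T[0,1] deriving "cc": ["A"]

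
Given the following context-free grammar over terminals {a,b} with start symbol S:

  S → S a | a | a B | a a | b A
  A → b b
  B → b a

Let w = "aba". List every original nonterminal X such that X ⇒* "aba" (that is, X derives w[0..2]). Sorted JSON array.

CNF form of G:
  S -> S T1 | T0 A | T1 B | T1 T1 | a
  A -> T0 T0
  B -> T0 T1
  T0 -> b
  T1 -> a

CYK table (by increasing span) — only the sub-triangle for w[0..2]:
  T[0,0] 'a' = {S,T1}  orig:{S}
  T[1,1] 'b' = {T0}  orig:{}
  T[2,2] 'a' = {S,T1}  orig:{S}
  T[0,1] 'ab' = ∅
  T[1,2] 'ba' = {B}
  T[0,2] 'aba' = {S}

Original NTs in T[0,2] deriving "aba": ["S"]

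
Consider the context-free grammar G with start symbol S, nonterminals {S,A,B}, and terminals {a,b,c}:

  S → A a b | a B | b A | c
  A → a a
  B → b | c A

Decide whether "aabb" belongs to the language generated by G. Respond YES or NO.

CNF form of G:
  S -> A X3 | T0 B | T2 A | c
  A -> T0 T0
  B -> T1 A | b
  T0 -> a
  T1 -> c
  T2 -> b
  X3 -> T0 T2

Fill CYK table bottom-up:
  cell(0,0) a: {T0}  orig:{}
  cell(1,1) a: {T0}  orig:{}
  cell(2,2) b: {B,T2}  orig:{B}
  cell(3,3) b: {B,T2}  orig:{B}
  cell(0,1) aa: {A}
  cell(1,2) ab: {S,X3}  orig:{S}
  cell(2,3) bb: ∅
  cell(0,2) aab: ∅
  cell(1,3) abb: ∅
  cell(0,3) aabb: ∅

S ∉ T[0,3] ⇒ NO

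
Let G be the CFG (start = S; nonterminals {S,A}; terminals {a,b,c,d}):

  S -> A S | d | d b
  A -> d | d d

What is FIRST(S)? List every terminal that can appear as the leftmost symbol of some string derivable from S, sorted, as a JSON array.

FIRST iteration:
[1]
  A via A→d: +{d}
  S via S→A S: +{d}
  S: {d}  A: {d}
[2] (stable)
  S: {d}  A: {d}

FIRST(S) = ["d"]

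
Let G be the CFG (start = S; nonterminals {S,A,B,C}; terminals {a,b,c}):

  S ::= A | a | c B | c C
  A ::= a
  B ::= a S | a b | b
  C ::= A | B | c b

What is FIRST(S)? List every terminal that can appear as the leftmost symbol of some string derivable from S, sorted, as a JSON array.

FIRST sets, iterate to fixpoint:
iter 1:
  A via A→a: +{a}
  B via B→a S: +{a}
  B via B→b: +{b}
  C via C→A: +{a}
  C via C→B: +{b}
  C via C→c b: +{c}
  S via S→A: +{a}
  S via S→c B: +{c}
  FIRST(S)={a,c}  FIRST(A)={a}  FIRST(B)={a,b}  FIRST(C)={a,b,c}
iter 2: (no change)
  FIRST(S)={a,c}  FIRST(A)={a}  FIRST(B)={a,b}  FIRST(C)={a,b,c}

FIRST(S) = ["a", "c"]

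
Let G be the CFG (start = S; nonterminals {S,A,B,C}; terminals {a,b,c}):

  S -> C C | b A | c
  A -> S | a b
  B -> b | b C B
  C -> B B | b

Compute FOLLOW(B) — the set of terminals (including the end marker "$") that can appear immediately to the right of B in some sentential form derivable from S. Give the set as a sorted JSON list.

FIRST iteration:
iter 1:
  A via A→a b: +{a}
  B via B→b: +{b}
  C via C→B B: +{b}
  S via S→C C: +{b}
  S via S→c: +{c}
  FIRST(S)={b,c}  FIRST(A)={a}  FIRST(B)={b}  FIRST(C)={b}
iter 2:
  A via A→S: +{b,c}
  FIRST(S)={b,c}  FIRST(A)={a,b,c}  FIRST(B)={b}  FIRST(C)={b}
iter 3: done
  FIRST(S)={b,c}  FIRST(A)={a,b,c}  FIRST(B)={b}  FIRST(C)={b}

FOLLOW iteration:
initialize: $ ∈ FOLLOW(S)
iter 1:
  B→b C B: FOLLOW(C) ⊇ FIRST(B) = {b}; new: +{b}
  C→B B: FOLLOW(B) ⊇ FIRST(B) = {b}; new: +{b}
  S→C C: FOLLOW(C) ⊇ FOLLOW(S) ⊇ {$}; new: +{$}
  S→b A: FOLLOW(A) ⊇ FOLLOW(S) ⊇ {$}; new: +{$}
  S: {$}  A: {$}  B: {b}  C: {$,b}
iter 2:
  C→B B: FOLLOW(B) ⊇ FOLLOW(C) ⊇ {$,b}; new: +{$}
  S: {$}  A: {$}  B: {$,b}  C: {$,b}
iter 3: (no change)
  S: {$}  A: {$}  B: {$,b}  C: {$,b}

FOLLOW(B) = ["$", "b"]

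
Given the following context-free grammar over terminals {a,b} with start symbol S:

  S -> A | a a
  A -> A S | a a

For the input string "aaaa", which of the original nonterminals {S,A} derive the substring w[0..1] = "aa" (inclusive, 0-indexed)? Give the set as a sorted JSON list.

Convert to CNF:
  S -> A S | T0 T0
  A -> A S | T0 T0
  T0 -> a

Fill CYK table bottom-up (cells [i..j] with 0 ≤ i ≤ j ≤ 1 only):
  T[0,0] 'a' = {T0}  orig:{}
  T[1,1] 'a' = {T0}  orig:{}
  T[0,1] 'aa' = {A,S}

Original NTs in T[0,1] deriving "aa": ["A", "S"]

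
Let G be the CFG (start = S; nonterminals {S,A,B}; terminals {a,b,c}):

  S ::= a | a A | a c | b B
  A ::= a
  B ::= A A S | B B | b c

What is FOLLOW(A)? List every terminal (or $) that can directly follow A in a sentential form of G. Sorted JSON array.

FIRST iteration:
[1]
  A via A→a: +{a}
  B via B→A A S: +{a}
  B via B→b c: +{b}
  S via S→a: +{a}
  S via S→b B: +{b}
  FIRST(S)={a,b}  FIRST(A)={a}  FIRST(B)={a,b}
[2] done
  FIRST(S)={a,b}  FIRST(A)={a}  FIRST(B)={a,b}

FOLLOW sets:
initialize: $ ∈ FOLLOW(S)
[1]
  B→A A S: FOLLOW(A) ⊇ FIRST(A) = {a}; new: +{a}
  B→A A S: FOLLOW(A) ⊇ FIRST(S) = {a,b}; new: +{b}
  B→B B: FOLLOW(B) ⊇ FIRST(B) = {a,b}; new: +{a,b}
  S→a A: FOLLOW(A) ⊇ FOLLOW(S) ⊇ {$}; new: +{$}
  S→b B: FOLLOW(B) ⊇ FOLLOW(S) ⊇ {$}; new: +{$}
  S: {$}  A: {$,a,b}  B: {$,a,b}
[2]
  B→A A S: FOLLOW(S) ⊇ FOLLOW(B) ⊇ {$,a,b}; new: +{a,b}
  S: {$,a,b}  A: {$,a,b}  B: {$,a,b}
[3] (stable)
  S: {$,a,b}  A: {$,a,b}  B: {$,a,b}

FOLLOW(A) = ["$", "a", "b"]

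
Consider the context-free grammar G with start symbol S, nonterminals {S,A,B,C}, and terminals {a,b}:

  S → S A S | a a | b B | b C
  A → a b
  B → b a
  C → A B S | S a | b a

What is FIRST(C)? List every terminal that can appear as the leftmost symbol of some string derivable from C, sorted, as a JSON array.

FIRST sets, iterate to fixpoint:
pass 1:
  A via A→a b: +{a}
  B via B→b a: +{b}
  C via C→A B S: +{a}
  C via C→b a: +{b}
  S via S→a a: +{a}
  S via S→b B: +{b}
  FIRST(S)={a,b}  FIRST(A)={a}  FIRST(B)={b}  FIRST(C)={a,b}
pass 2: done
  FIRST(S)={a,b}  FIRST(A)={a}  FIRST(B)={b}  FIRST(C)={a,b}

FIRST(C) = ["a", "b"]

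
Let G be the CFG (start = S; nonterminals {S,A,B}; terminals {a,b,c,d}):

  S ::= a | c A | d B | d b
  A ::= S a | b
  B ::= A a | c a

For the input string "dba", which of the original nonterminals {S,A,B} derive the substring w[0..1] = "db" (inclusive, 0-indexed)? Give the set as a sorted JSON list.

CNF form of G:
  S -> T1 A | T2 B | T2 T3 | a
  A -> S T0 | b
  B -> A T0 | T1 T0
  T0 -> a
  T1 -> c
  T2 -> d
  T3 -> b

CYK table (by increasing span), restricted to cells inside w[0..1]:
  cell(0,0) d: {T2}  orig:{}
  cell(1,1) b: {A,T3}  orig:{A}
  cell(0,1) db: {S}

Original NTs in T[0,1] deriving "db": ["S"]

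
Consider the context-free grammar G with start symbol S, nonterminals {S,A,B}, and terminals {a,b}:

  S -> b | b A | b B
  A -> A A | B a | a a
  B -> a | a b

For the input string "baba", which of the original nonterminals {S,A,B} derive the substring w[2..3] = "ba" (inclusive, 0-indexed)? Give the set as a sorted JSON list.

Convert to CNF:
  S -> T1 A | T1 B | b
  A -> A A | B T0 | T0 T0
  B -> T0 T1 | a
  T0 -> a
  T1 -> b

Fill CYK table bottom-up, restricted to cells inside w[2..3]:
  T[2,2] 'b' = {S,T1}  orig:{S}
  T[3,3] 'a' = {B,T0}  orig:{B}
  T[2,3] 'ba' = {S}

Original NTs in T[2,3] deriving "ba": ["S"]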